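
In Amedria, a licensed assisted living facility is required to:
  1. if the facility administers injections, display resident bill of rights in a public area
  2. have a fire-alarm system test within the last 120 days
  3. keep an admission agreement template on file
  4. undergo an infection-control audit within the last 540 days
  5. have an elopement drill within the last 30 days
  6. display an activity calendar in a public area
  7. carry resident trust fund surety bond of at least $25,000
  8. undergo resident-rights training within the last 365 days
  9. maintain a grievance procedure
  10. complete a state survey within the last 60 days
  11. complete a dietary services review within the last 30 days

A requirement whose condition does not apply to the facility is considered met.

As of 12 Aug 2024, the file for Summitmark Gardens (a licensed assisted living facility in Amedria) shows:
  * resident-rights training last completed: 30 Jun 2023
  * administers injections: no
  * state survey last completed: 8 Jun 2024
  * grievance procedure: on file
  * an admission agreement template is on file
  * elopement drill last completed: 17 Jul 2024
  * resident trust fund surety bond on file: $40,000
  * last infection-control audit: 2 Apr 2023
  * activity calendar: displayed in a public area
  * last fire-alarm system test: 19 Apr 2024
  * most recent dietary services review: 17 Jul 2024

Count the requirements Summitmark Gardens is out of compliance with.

1. condition 'administers injections' does not hold → requirement n/a → met
2. fire-alarm system test 115 days ago vs limit 120 → met
3. admission agreement template present → met
4. infection-control audit 498 days ago vs limit 540 → met
5. elopement drill 26 days ago vs limit 30 → met
6. activity calendar present → met
7. resident trust fund surety bond $40,000 ≥ $25,000 → met
8. resident-rights training 409 days ago vs limit 365 → not met
9. grievance procedure present → met
10. state survey 65 days ago vs limit 60 → not met
11. dietary services review 26 days ago vs limit 30 → met
Not met: 2 of 11

2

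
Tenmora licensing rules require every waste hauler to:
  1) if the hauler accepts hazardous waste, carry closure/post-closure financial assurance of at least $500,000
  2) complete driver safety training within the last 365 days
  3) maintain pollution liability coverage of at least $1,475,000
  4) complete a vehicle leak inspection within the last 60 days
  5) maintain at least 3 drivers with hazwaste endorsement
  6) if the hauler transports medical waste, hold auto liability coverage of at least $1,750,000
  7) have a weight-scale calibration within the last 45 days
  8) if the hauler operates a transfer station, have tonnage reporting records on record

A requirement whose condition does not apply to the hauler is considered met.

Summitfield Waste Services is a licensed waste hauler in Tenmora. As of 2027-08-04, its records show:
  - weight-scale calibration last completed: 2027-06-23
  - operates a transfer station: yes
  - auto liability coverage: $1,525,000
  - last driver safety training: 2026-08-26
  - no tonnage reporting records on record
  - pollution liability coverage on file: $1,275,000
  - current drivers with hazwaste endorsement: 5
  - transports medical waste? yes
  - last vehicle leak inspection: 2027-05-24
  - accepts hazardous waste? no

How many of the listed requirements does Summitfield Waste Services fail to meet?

1. condition 'accepts hazardous waste' does not hold → requirement n/a → met
2. driver safety training 343 days ago vs limit 365 → met
3. pollution liability coverage $1,275,000 < $1,475,000 → not met
4. vehicle leak inspection 72 days ago vs limit 60 → not met
5. drivers with hazwaste endorsement 5 ≥ 3 → met
6. condition 'transports medical waste' holds; auto liability coverage $1,525,000 < $1,750,000 → not met
7. weight-scale calibration 42 days ago vs limit 45 → met
8. condition 'operates a transfer station' holds; tonnage reporting records absent → not met
Not met: 4 of 8

4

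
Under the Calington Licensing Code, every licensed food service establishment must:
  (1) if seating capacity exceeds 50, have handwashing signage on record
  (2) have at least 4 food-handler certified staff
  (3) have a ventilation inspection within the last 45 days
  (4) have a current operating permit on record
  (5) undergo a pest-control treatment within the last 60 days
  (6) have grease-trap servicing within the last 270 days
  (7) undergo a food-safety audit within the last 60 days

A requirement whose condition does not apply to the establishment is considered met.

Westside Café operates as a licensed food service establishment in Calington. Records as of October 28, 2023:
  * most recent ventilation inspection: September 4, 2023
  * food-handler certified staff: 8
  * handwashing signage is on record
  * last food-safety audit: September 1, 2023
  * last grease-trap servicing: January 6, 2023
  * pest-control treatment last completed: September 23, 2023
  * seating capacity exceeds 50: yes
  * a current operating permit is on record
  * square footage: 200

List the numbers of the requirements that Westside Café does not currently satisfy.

3, 6

1. condition 'seating capacity exceeds 50' holds; handwashing signage present → met
2. food-handler certified staff 8 ≥ 4 → met
3. ventilation inspection 54 days ago vs limit 45 → not met
4. current operating permit present → met
5. pest-control treatment 35 days ago vs limit 60 → met
6. grease-trap servicing 295 days ago vs limit 270 → not met
7. food-safety audit 57 days ago vs limit 60 → met
Not met: 3, 6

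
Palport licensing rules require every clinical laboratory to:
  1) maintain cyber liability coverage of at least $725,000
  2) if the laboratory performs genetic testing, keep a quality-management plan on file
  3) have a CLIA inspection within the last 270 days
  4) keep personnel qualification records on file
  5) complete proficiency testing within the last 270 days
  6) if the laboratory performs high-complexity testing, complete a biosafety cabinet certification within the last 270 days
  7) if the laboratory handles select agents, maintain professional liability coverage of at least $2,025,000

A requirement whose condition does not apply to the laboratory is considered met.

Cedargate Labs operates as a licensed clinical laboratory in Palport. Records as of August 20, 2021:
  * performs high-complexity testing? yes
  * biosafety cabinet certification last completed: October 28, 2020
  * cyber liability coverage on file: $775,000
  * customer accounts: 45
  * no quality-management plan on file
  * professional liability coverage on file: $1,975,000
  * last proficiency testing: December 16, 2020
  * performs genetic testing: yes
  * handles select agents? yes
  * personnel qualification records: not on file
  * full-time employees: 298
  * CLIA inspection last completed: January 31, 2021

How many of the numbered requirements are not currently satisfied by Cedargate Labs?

1. cyber liability coverage $775,000 ≥ $725,000 → met
2. condition 'performs genetic testing' holds; quality-management plan absent → not met
3. CLIA inspection 201 days ago vs limit 270 → met
4. personnel qualification records absent → not met
5. proficiency testing 247 days ago vs limit 270 → met
6. condition 'performs high-complexity testing' holds; biosafety cabinet certification 296 days ago vs limit 270 → not met
7. condition 'handles select agents' holds; professional liability coverage $1,975,000 < $2,025,000 → not met
Not met: 4 of 7

4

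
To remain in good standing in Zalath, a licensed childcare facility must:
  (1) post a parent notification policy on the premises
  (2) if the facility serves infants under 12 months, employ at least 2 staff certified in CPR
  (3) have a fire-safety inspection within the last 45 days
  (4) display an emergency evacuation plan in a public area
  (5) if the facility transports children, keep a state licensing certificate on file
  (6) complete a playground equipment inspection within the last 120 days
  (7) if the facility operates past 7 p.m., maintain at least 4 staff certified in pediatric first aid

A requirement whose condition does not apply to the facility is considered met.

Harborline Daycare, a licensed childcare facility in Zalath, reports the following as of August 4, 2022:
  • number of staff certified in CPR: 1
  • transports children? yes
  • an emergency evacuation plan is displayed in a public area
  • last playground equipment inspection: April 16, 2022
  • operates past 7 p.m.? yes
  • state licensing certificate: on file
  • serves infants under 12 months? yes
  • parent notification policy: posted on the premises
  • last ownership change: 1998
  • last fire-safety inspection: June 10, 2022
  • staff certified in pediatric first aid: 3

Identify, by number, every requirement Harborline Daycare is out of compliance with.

2, 3, 7

1. parent notification policy present → met
2. condition 'serves infants under 12 months' holds; staff certified in CPR 1 < 2 → not met
3. fire-safety inspection 55 days ago vs limit 45 → not met
4. emergency evacuation plan present → met
5. condition 'transports children' holds; state licensing certificate present → met
6. playground equipment inspection 110 days ago vs limit 120 → met
7. condition 'operates past 7 p.m.' holds; staff certified in pediatric first aid 3 < 4 → not met
Not met: 2, 3, 7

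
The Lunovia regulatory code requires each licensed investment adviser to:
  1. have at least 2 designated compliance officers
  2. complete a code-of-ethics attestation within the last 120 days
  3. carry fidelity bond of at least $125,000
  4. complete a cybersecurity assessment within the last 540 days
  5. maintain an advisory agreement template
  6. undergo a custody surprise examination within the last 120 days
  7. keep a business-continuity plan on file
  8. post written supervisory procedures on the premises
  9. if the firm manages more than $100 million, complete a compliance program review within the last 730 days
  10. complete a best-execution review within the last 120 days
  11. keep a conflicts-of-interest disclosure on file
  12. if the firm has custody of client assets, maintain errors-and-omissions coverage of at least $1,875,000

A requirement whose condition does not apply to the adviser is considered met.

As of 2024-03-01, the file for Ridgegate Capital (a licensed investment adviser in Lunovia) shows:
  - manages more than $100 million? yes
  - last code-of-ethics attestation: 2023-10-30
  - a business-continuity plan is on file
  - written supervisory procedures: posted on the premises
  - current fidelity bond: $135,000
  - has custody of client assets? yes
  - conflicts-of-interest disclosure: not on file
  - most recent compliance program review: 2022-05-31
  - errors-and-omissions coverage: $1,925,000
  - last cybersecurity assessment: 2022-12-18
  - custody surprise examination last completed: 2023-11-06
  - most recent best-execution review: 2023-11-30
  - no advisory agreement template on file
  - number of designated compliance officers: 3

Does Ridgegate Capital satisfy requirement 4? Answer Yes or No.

Yes

4. cybersecurity assessment 439 days ago vs limit 540 → met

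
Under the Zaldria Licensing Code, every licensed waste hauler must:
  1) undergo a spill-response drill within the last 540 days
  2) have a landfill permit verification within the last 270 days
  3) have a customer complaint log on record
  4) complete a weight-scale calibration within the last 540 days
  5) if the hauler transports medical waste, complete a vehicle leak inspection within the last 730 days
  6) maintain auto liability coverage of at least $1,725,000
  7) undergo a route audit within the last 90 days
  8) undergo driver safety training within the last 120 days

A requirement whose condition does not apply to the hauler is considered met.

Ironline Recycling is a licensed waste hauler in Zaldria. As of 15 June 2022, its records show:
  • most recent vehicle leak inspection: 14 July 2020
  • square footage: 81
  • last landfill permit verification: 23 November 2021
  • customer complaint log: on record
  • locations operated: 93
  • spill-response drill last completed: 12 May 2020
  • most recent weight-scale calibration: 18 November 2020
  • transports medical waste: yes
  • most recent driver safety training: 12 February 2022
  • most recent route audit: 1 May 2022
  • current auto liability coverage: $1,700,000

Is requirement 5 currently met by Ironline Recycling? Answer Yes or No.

5. condition 'transports medical waste' holds; vehicle leak inspection 701 days ago vs limit 730 → met

Yes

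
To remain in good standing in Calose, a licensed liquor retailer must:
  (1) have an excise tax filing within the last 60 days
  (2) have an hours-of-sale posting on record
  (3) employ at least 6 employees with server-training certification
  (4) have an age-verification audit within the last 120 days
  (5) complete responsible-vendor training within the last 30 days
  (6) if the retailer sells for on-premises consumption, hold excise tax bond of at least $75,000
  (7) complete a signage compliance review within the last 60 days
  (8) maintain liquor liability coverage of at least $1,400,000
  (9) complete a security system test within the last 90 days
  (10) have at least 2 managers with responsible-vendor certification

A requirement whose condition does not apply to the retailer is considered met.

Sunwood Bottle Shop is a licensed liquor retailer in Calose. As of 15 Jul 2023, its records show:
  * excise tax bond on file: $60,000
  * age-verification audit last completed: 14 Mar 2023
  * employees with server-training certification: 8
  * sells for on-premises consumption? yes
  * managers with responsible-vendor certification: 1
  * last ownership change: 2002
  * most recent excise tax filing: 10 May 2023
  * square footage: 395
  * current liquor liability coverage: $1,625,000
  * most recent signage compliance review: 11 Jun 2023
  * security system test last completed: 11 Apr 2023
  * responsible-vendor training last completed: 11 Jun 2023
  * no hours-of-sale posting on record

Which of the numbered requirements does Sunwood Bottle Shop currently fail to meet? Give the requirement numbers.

1, 2, 4, 5, 6, 9, 10

1. excise tax filing 66 days ago vs limit 60 → not met
2. hours-of-sale posting absent → not met
3. employees with server-training certification 8 ≥ 6 → met
4. age-verification audit 123 days ago vs limit 120 → not met
5. responsible-vendor training 34 days ago vs limit 30 → not met
6. condition 'sells for on-premises consumption' holds; excise tax bond $60,000 < $75,000 → not met
7. signage compliance review 34 days ago vs limit 60 → met
8. liquor liability coverage $1,625,000 ≥ $1,400,000 → met
9. security system test 95 days ago vs limit 90 → not met
10. managers with responsible-vendor certification 1 < 2 → not met
Not met: 1, 2, 4, 5, 6, 9, 10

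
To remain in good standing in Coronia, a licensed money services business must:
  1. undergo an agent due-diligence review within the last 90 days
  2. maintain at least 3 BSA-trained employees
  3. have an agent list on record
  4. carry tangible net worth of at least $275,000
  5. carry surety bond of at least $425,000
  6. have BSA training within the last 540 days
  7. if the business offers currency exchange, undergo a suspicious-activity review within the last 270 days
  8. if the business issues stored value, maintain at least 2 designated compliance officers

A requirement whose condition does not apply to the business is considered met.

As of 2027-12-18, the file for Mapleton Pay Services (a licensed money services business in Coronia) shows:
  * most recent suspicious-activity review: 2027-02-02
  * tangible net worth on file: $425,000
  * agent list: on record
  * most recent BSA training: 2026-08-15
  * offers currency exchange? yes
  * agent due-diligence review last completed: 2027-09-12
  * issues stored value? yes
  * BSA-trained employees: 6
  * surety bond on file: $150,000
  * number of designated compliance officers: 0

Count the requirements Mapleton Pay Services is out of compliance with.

4

1. agent due-diligence review 97 days ago vs limit 90 → not met
2. BSA-trained employees 6 ≥ 3 → met
3. agent list present → met
4. tangible net worth $425,000 ≥ $275,000 → met
5. surety bond $150,000 < $425,000 → not met
6. BSA training 490 days ago vs limit 540 → met
7. condition 'offers currency exchange' holds; suspicious-activity review 319 days ago vs limit 270 → not met
8. condition 'issues stored value' holds; designated compliance officers 0 < 2 → not met
Not met: 4 of 8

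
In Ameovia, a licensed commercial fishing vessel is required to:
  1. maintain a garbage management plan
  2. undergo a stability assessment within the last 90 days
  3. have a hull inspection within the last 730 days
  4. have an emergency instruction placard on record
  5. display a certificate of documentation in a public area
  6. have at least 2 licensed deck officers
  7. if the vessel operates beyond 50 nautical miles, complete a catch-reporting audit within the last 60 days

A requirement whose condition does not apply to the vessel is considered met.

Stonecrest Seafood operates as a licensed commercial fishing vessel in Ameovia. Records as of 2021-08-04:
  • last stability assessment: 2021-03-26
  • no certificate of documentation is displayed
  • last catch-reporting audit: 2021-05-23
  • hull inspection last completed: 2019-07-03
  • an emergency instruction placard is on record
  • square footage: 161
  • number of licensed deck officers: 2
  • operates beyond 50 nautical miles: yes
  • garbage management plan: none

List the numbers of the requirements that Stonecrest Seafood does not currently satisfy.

1, 2, 3, 5, 7

1. garbage management plan absent → not met
2. stability assessment 131 days ago vs limit 90 → not met
3. hull inspection 763 days ago vs limit 730 → not met
4. emergency instruction placard present → met
5. certificate of documentation absent → not met
6. licensed deck officers 2 ≥ 2 → met
7. condition 'operates beyond 50 nautical miles' holds; catch-reporting audit 73 days ago vs limit 60 → not met
Not met: 1, 2, 3, 5, 7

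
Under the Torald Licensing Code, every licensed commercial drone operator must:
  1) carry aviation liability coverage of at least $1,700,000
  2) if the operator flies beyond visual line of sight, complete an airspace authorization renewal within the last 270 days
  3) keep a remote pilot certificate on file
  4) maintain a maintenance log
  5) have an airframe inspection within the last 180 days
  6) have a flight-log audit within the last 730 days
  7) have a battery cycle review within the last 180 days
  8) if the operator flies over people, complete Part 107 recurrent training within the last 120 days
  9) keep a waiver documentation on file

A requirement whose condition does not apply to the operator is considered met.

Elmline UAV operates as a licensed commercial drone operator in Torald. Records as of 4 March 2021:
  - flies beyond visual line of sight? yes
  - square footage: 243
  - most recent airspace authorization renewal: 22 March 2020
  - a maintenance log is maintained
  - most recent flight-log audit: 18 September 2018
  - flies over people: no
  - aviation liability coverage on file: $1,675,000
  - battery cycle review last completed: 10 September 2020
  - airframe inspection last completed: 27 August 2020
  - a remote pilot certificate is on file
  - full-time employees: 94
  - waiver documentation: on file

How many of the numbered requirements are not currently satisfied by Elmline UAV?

1. aviation liability coverage $1,675,000 < $1,700,000 → not met
2. condition 'flies beyond visual line of sight' holds; airspace authorization renewal 347 days ago vs limit 270 → not met
3. remote pilot certificate present → met
4. maintenance log present → met
5. airframe inspection 189 days ago vs limit 180 → not met
6. flight-log audit 898 days ago vs limit 730 → not met
7. battery cycle review 175 days ago vs limit 180 → met
8. condition 'flies over people' does not hold → requirement n/a → met
9. waiver documentation present → met
Not met: 4 of 9

4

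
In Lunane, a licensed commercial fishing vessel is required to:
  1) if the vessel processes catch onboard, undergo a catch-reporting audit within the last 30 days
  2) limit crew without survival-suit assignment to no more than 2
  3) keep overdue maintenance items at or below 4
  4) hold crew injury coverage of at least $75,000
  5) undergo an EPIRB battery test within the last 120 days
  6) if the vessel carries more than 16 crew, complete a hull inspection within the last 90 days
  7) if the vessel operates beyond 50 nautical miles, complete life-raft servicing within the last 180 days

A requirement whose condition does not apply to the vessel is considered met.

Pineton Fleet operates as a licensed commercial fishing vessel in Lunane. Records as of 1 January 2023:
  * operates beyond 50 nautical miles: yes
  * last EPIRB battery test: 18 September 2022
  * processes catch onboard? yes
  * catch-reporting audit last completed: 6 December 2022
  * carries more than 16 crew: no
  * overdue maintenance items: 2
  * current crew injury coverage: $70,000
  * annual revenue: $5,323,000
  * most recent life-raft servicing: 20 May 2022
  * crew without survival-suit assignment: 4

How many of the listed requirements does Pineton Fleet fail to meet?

1. condition 'processes catch onboard' holds; catch-reporting audit 26 days ago vs limit 30 → met
2. crew without survival-suit assignment 4 > 2 → not met
3. overdue maintenance items 2 ≤ 4 → met
4. crew injury coverage $70,000 < $75,000 → not met
5. EPIRB battery test 105 days ago vs limit 120 → met
6. condition 'carries more than 16 crew' does not hold → requirement n/a → met
7. condition 'operates beyond 50 nautical miles' holds; life-raft servicing 226 days ago vs limit 180 → not met
Not met: 3 of 7

3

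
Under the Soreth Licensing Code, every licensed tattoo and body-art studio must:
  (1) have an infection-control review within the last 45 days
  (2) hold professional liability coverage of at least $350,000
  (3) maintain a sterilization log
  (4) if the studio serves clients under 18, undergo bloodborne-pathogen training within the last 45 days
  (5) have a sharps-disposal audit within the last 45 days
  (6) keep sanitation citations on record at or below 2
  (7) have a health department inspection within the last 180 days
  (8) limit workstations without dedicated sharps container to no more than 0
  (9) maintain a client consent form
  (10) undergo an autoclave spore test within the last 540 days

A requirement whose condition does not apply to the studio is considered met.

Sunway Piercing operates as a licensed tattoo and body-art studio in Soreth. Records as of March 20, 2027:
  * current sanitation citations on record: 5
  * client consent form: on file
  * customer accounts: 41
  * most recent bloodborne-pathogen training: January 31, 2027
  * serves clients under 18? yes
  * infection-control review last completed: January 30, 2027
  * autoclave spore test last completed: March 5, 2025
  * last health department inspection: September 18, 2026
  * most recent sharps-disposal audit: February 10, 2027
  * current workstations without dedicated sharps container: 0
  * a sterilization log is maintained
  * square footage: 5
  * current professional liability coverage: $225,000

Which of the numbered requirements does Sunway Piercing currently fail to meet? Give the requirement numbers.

1. infection-control review 49 days ago vs limit 45 → not met
2. professional liability coverage $225,000 < $350,000 → not met
3. sterilization log present → met
4. condition 'serves clients under 18' holds; bloodborne-pathogen training 48 days ago vs limit 45 → not met
5. sharps-disposal audit 38 days ago vs limit 45 → met
6. sanitation citations on record 5 > 2 → not met
7. health department inspection 183 days ago vs limit 180 → not met
8. workstations without dedicated sharps container 0 ≤ 0 → met
9. client consent form present → met
10. autoclave spore test 745 days ago vs limit 540 → not met
Not met: 1, 2, 4, 6, 7, 10

1, 2, 4, 6, 7, 10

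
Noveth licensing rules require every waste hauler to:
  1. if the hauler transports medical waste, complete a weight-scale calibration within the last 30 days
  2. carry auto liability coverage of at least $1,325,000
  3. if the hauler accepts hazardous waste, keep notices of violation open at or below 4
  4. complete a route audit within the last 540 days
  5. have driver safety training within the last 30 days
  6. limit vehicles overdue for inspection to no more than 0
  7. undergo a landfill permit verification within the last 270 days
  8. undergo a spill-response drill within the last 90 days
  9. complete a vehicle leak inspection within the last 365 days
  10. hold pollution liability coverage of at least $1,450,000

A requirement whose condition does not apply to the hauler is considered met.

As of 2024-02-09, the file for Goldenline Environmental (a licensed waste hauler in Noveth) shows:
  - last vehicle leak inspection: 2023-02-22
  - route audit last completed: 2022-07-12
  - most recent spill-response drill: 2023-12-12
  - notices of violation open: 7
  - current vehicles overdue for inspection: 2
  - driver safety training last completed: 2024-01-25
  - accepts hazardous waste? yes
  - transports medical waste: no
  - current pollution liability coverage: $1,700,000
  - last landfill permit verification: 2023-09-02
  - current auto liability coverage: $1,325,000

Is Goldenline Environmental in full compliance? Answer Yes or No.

1. condition 'transports medical waste' does not hold → requirement n/a → met
2. auto liability coverage $1,325,000 ≥ $1,325,000 → met
3. condition 'accepts hazardous waste' holds; notices of violation open 7 > 4 → not met
4. route audit 577 days ago vs limit 540 → not met
5. driver safety training 15 days ago vs limit 30 → met
6. vehicles overdue for inspection 2 > 0 → not met
7. landfill permit verification 160 days ago vs limit 270 → met
8. spill-response drill 59 days ago vs limit 90 → met
9. vehicle leak inspection 352 days ago vs limit 365 → met
10. pollution liability coverage $1,700,000 ≥ $1,450,000 → met
Not met: 3, 4, 6

No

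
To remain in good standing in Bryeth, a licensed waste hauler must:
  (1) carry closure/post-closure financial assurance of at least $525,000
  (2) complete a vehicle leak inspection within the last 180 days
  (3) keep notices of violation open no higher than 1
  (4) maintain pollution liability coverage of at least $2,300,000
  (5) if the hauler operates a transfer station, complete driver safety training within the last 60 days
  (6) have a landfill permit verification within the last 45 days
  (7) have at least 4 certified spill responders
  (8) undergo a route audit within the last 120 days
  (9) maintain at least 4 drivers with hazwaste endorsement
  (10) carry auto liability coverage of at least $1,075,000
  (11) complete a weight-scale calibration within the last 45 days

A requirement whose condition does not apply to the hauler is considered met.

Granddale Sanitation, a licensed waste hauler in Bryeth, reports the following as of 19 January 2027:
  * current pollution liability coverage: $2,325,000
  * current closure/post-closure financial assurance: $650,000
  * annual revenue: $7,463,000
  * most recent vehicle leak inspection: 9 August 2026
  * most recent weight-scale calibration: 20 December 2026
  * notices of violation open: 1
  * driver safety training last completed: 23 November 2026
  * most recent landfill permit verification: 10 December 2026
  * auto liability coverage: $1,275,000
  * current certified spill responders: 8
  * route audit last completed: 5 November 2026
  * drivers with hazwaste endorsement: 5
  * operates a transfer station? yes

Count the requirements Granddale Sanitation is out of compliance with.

0

1. closure/post-closure financial assurance $650,000 ≥ $525,000 → met
2. vehicle leak inspection 163 days ago vs limit 180 → met
3. notices of violation open 1 ≤ 1 → met
4. pollution liability coverage $2,325,000 ≥ $2,300,000 → met
5. condition 'operates a transfer station' holds; driver safety training 57 days ago vs limit 60 → met
6. landfill permit verification 40 days ago vs limit 45 → met
7. certified spill responders 8 ≥ 4 → met
8. route audit 75 days ago vs limit 120 → met
9. drivers with hazwaste endorsement 5 ≥ 4 → met
10. auto liability coverage $1,275,000 ≥ $1,075,000 → met
11. weight-scale calibration 30 days ago vs limit 45 → met
Not met: 0 of 11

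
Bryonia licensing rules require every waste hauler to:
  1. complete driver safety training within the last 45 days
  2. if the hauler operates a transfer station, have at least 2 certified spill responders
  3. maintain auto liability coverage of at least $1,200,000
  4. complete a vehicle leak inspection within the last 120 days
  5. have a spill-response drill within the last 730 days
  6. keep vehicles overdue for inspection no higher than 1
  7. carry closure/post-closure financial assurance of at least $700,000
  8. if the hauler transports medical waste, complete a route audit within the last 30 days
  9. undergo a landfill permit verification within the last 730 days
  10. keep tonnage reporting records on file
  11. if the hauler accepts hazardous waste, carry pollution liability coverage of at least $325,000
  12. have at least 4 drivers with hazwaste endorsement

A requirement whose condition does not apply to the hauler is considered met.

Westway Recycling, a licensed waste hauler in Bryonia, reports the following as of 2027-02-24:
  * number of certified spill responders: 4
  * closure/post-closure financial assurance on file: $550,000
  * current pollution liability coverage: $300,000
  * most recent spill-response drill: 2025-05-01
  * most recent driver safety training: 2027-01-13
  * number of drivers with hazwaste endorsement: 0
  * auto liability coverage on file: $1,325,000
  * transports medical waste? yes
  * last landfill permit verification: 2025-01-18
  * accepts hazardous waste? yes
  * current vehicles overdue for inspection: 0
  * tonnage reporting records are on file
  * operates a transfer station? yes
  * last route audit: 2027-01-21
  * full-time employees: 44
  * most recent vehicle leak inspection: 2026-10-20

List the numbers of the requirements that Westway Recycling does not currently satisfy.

1. driver safety training 42 days ago vs limit 45 → met
2. condition 'operates a transfer station' holds; certified spill responders 4 ≥ 2 → met
3. auto liability coverage $1,325,000 ≥ $1,200,000 → met
4. vehicle leak inspection 127 days ago vs limit 120 → not met
5. spill-response drill 664 days ago vs limit 730 → met
6. vehicles overdue for inspection 0 ≤ 1 → met
7. closure/post-closure financial assurance $550,000 < $700,000 → not met
8. condition 'transports medical waste' holds; route audit 34 days ago vs limit 30 → not met
9. landfill permit verification 767 days ago vs limit 730 → not met
10. tonnage reporting records present → met
11. condition 'accepts hazardous waste' holds; pollution liability coverage $300,000 < $325,000 → not met
12. drivers with hazwaste endorsement 0 < 4 → not met
Not met: 4, 7, 8, 9, 11, 12

4, 7, 8, 9, 11, 12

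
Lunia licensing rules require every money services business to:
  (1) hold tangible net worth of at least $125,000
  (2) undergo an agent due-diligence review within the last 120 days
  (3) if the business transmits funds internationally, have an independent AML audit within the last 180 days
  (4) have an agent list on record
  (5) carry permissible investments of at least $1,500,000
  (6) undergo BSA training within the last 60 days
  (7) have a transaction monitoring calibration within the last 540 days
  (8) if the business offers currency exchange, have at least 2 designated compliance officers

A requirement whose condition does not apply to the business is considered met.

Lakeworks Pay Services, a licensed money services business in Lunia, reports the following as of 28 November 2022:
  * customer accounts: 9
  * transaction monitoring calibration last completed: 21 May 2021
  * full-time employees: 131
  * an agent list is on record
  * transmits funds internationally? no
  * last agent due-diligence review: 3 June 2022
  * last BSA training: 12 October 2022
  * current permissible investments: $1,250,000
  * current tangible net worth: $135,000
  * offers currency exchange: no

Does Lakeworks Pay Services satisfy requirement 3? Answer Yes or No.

3. condition 'transmits funds internationally' does not hold → requirement n/a → met

Yes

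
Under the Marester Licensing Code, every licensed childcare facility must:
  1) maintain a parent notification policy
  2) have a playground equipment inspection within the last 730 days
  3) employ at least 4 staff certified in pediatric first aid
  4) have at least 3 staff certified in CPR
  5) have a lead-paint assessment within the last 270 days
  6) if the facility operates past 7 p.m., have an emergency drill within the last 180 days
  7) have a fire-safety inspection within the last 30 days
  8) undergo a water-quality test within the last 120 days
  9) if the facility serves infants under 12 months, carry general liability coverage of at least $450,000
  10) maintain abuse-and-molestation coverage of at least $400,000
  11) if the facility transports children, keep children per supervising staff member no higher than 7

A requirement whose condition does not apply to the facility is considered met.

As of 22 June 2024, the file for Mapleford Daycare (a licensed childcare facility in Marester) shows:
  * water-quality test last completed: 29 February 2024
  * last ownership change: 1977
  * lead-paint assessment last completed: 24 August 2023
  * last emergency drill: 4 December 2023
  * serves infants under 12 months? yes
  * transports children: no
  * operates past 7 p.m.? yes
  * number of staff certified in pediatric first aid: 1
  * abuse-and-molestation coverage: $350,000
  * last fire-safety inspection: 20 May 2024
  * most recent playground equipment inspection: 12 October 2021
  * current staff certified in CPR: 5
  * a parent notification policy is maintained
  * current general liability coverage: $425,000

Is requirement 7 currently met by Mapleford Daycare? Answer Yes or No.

No

7. fire-safety inspection 33 days ago vs limit 30 → not met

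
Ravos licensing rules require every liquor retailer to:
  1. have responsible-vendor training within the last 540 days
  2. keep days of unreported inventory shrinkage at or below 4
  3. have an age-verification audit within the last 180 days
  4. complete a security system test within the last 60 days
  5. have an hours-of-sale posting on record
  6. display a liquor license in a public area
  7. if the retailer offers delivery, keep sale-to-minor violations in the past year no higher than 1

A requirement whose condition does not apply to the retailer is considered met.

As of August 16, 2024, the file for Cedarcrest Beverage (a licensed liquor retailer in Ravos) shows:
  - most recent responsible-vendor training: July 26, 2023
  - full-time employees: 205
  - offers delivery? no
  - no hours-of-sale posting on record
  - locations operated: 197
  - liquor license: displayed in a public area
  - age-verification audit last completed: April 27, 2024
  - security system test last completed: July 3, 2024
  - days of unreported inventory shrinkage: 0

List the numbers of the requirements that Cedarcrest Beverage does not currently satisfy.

5

1. responsible-vendor training 387 days ago vs limit 540 → met
2. days of unreported inventory shrinkage 0 ≤ 4 → met
3. age-verification audit 111 days ago vs limit 180 → met
4. security system test 44 days ago vs limit 60 → met
5. hours-of-sale posting absent → not met
6. liquor license present → met
7. condition 'offers delivery' does not hold → requirement n/a → met
Not met: 5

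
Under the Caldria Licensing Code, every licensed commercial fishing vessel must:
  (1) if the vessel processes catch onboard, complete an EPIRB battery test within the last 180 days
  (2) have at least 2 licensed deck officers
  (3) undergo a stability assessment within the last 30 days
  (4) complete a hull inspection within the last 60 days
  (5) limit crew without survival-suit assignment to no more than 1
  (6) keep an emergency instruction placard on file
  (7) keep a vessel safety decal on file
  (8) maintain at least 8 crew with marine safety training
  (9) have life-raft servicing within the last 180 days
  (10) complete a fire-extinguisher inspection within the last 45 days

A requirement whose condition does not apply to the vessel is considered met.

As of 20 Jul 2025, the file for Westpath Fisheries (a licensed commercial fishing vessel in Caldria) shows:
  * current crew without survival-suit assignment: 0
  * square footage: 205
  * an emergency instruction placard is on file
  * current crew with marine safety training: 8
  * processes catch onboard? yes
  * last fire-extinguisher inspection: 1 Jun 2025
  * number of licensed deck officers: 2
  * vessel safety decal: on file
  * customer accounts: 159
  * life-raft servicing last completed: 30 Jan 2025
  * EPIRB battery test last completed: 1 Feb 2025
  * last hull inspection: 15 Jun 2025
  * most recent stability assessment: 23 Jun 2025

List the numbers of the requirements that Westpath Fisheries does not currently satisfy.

10

1. condition 'processes catch onboard' holds; EPIRB battery test 169 days ago vs limit 180 → met
2. licensed deck officers 2 ≥ 2 → met
3. stability assessment 27 days ago vs limit 30 → met
4. hull inspection 35 days ago vs limit 60 → met
5. crew without survival-suit assignment 0 ≤ 1 → met
6. emergency instruction placard present → met
7. vessel safety decal present → met
8. crew with marine safety training 8 ≥ 8 → met
9. life-raft servicing 171 days ago vs limit 180 → met
10. fire-extinguisher inspection 49 days ago vs limit 45 → not met
Not met: 10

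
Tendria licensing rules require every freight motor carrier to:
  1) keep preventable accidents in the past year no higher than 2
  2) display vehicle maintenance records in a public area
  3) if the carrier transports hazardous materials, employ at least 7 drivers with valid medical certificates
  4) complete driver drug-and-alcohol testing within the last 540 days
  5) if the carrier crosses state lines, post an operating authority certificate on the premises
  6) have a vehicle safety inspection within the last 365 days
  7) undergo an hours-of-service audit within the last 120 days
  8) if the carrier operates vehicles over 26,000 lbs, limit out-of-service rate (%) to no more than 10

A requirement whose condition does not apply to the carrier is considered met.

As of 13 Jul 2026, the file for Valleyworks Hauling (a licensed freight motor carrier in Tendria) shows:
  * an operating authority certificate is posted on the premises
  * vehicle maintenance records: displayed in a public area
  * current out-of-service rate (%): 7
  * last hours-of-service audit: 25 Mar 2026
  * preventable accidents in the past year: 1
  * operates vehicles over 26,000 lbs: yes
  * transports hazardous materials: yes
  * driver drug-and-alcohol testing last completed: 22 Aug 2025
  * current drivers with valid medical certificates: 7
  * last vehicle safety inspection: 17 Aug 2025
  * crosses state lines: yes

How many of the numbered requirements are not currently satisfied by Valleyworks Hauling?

1. preventable accidents in the past year 1 ≤ 2 → met
2. vehicle maintenance records present → met
3. condition 'transports hazardous materials' holds; drivers with valid medical certificates 7 ≥ 7 → met
4. driver drug-and-alcohol testing 325 days ago vs limit 540 → met
5. condition 'crosses state lines' holds; operating authority certificate present → met
6. vehicle safety inspection 330 days ago vs limit 365 → met
7. hours-of-service audit 110 days ago vs limit 120 → met
8. condition 'operates vehicles over 26,000 lbs' holds; out-of-service rate (%) 7 ≤ 10 → met
Not met: 0 of 8

0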